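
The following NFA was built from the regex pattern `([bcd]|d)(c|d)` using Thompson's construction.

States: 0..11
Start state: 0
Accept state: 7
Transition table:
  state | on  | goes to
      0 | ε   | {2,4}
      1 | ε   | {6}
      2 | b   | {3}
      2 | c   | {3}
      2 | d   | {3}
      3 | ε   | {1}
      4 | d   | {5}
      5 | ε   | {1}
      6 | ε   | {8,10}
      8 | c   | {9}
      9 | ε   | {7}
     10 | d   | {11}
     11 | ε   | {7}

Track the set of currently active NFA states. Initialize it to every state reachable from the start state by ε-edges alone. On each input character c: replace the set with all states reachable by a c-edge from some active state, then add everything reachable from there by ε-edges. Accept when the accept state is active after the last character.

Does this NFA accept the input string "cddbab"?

start: ε-closure({0}) = {0,2,4}
'c' @ 1: {1,3,6,8,10}
'd' @ 2: {7,11}  [accepting]
'd' @ 3: {}  — state set empty
rest 'bab' ignored (set empty)
end set {} — state 7 not in

Answer: REJECT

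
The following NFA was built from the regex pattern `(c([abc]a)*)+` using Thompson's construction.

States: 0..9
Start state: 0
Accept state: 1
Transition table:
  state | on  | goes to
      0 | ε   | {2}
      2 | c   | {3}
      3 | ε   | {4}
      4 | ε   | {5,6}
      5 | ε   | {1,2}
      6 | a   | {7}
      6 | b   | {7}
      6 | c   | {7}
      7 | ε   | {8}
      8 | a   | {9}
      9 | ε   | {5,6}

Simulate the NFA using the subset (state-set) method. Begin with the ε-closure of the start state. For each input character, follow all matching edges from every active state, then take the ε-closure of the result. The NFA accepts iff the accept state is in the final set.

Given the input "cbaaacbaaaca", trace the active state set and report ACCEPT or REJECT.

start: ε-closure({0}) = {0,2}
'c' @ 1: {1,2,3,4,5,6}  (accept∈set)
'b' @ 2: {7,8}
'a' @ 3: {1,2,5,6,9}  (accept∈set)
'a' @ 4: {7,8}
'a' @ 5: {1,2,5,6,9}  (accept∈set)
'c' @ 6: {1,2,3,4,5,6,7,8}  (accept∈set)
'b' @ 7: {7,8}
'a' @ 8: {1,2,5,6,9}  (accept∈set)
'a' @ 9: {7,8}
'a' @ 10: {1,2,5,6,9}  (accept∈set)
'c' @ 11: {1,2,3,4,5,6,7,8}  (accept∈set)
'a' @ 12: {1,2,5,6,7,8,9}  (accept∈set)
end set {1,2,5,6,7,8,9} — state 1 in

Answer: ACCEPT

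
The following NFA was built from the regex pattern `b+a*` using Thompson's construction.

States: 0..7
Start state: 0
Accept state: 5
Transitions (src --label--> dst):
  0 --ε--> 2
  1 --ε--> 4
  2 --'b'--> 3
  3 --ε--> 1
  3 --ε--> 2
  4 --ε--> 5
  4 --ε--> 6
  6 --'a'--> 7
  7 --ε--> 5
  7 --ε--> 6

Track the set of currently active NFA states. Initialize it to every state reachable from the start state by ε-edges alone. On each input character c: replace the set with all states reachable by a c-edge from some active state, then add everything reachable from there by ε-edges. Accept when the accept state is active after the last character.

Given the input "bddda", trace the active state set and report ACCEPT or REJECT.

Answer: REJECT

Trace:
S₀ = ε-closure({0}) = {0,2}
'b' @ 1: {1,2,3,4,5,6}  (accept∈set)
'd' @ 2: {}  — dead — no transitions
rest 'dda' ignored (set empty)
final: {}; accept 5 not in set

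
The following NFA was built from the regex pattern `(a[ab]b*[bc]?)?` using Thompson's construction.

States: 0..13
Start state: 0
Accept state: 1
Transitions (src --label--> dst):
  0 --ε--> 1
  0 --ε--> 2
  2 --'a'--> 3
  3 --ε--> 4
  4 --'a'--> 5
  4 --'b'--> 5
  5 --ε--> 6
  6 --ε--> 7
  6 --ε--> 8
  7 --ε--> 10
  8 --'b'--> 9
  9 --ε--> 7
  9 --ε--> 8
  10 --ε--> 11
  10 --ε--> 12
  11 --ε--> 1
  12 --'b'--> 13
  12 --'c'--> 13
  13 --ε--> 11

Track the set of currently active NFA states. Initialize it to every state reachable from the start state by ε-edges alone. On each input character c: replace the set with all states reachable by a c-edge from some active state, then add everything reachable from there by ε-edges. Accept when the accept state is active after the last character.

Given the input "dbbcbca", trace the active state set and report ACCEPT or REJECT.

Answer: REJECT

Trace:
initial (ε-close {0}): {0,1,2}
'd' @ 1: {}  — state set empty
rest 'bbcbca' ignored (set empty)
end set {} — state 1 not in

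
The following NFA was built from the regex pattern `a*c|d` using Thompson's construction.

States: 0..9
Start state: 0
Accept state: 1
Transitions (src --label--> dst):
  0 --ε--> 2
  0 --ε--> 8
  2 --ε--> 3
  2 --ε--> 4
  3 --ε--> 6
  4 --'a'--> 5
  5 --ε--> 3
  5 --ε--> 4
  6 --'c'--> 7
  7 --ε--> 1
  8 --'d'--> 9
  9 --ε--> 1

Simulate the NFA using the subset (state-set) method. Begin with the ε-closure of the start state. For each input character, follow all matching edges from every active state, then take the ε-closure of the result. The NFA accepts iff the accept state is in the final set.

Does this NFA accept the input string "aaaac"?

Answer: ACCEPT

Derivation:
S₀ = ε-closure({0}) = {0,2,3,4,6,8}
'a' @ 1: {3,4,5,6}
'a' @ 2: {3,4,5,6}
'a' @ 3: {3,4,5,6}
'a' @ 4: {3,4,5,6}
'c' @ 5: {1,7}  ✓accept
after full input: {1,7}  (accept=1 in)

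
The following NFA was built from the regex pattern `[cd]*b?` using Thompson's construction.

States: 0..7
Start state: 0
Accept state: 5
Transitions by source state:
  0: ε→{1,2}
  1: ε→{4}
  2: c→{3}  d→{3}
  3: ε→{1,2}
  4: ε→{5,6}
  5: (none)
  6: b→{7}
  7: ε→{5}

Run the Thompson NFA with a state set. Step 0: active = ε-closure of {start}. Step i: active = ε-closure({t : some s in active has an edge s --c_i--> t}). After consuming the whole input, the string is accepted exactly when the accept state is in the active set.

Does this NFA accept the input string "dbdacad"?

Answer: REJECT

Trace:
S₀ = ε-closure({0}) = {0,1,2,4,5,6}
'd' @ 1: {1,2,3,4,5,6}  [accepting]
'b' @ 2: {5,7}  [accepting]
'd' @ 3: {}  — no active states
rest 'acad' ignored (set empty)
after full input: {}  (accept=5 not in)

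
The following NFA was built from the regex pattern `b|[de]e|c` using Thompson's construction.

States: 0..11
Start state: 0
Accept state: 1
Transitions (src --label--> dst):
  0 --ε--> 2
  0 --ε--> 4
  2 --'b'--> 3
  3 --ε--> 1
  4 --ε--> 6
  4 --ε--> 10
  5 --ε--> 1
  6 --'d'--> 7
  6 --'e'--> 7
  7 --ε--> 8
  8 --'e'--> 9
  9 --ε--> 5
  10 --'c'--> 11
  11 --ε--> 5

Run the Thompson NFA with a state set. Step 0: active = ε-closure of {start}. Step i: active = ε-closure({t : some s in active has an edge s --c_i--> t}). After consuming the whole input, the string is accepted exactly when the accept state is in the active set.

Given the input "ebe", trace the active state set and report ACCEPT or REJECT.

initial (ε-close {0}): {0,2,4,6,10}
'e' @ 1: {7,8}
'b' @ 2: {}  — dead — no transitions
rest 'e' ignored (set empty)
after full input: {}  (accept=1 not in)

Answer: REJECT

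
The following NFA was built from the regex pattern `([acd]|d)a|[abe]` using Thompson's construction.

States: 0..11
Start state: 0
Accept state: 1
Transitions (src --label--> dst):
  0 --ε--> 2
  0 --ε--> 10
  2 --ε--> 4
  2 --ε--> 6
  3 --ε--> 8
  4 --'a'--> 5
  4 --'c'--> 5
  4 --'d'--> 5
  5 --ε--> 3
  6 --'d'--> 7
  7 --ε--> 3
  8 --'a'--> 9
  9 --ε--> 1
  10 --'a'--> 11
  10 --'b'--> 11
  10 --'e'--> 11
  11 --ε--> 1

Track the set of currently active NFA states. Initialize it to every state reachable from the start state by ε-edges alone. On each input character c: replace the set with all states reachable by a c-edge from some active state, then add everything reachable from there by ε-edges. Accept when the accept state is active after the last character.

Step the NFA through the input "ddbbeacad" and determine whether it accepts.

Answer: REJECT

Trace:
start: ε-closure({0}) = {0,2,4,6,10}
'd' @ 1: {3,5,7,8}
'd' @ 2: {}  — no active states
rest 'bbeacad' ignored (set empty)
after full input: {}  (accept=1 not in)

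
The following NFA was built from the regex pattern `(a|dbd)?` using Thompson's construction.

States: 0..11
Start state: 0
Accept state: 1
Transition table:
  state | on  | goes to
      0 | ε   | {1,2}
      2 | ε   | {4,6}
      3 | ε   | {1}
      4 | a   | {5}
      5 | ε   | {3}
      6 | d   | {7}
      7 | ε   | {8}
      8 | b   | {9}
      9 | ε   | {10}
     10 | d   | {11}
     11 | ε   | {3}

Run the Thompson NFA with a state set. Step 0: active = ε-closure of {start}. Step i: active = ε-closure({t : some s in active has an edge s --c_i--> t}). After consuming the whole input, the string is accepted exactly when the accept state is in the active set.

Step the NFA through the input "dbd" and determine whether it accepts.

Answer: ACCEPT

Trace:
initial (ε-close {0}): {0,1,2,4,6}
'd' @ 1: {7,8}
'b' @ 2: {9,10}
'd' @ 3: {1,3,11}  ✓accept
after full input: {1,3,11}  (accept=1 in)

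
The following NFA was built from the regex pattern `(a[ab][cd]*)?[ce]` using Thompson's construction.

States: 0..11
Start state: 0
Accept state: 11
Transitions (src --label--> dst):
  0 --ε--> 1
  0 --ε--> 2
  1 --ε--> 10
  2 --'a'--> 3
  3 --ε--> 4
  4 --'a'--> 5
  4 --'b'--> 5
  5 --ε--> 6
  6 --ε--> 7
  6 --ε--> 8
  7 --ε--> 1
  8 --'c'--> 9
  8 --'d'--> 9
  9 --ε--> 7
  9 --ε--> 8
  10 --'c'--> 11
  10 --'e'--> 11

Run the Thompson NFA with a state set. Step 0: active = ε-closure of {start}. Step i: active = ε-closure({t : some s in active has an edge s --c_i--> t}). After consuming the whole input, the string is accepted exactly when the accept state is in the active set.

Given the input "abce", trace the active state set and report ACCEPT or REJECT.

start: ε-closure({0}) = {0,1,2,10}
'a' @ 1: {3,4}
'b' @ 2: {1,5,6,7,8,10}
'c' @ 3: {1,7,8,9,10,11}  (accept∈set)
'e' @ 4: {11}  (accept∈set)
end set {11} — state 11 in

Answer: ACCEPT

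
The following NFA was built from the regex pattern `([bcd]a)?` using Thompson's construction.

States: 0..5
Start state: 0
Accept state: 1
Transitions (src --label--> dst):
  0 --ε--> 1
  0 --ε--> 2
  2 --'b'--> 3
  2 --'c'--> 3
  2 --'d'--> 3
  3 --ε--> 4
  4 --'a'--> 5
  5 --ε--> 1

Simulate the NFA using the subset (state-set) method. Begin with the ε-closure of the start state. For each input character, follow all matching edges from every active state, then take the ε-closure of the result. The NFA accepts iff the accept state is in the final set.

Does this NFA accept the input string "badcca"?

Answer: REJECT

Derivation:
initial (ε-close {0}): {0,1,2}
'b' @ 1: {3,4}
'a' @ 2: {1,5}  [accepting]
'd' @ 3: {}  — dead — no transitions
rest 'cca' ignored (set empty)
after full input: {}  (accept=1 not in)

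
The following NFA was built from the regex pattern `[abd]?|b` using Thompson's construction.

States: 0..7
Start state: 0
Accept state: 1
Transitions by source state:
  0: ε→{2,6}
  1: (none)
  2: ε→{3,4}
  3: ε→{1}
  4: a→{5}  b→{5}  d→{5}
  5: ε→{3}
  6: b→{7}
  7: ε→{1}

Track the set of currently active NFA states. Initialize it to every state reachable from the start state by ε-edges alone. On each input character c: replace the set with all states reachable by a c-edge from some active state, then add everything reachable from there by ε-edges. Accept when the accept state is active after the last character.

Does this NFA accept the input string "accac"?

S₀ = ε-closure({0}) = {0,1,2,3,4,6}
'a' @ 1: {1,3,5}  ✓accept
'c' @ 2: {}  — state set empty
rest 'cac' ignored (set empty)
after full input: {}  (accept=1 not in)

Answer: REJECT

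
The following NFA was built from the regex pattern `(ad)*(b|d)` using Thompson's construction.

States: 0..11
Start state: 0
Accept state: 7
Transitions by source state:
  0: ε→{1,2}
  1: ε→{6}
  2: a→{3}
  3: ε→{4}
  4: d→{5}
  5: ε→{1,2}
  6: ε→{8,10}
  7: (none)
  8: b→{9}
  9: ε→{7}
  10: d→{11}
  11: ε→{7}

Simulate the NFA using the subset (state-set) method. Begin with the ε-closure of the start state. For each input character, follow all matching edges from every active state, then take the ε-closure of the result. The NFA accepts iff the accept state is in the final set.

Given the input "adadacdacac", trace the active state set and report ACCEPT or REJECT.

Answer: REJECT

Trace:
initial (ε-close {0}): {0,1,2,6,8,10}
'a' @ 1: {3,4}
'd' @ 2: {1,2,5,6,8,10}
'a' @ 3: {3,4}
'd' @ 4: {1,2,5,6,8,10}
'a' @ 5: {3,4}
'c' @ 6: {}  — no active states
rest 'dacac' ignored (set empty)
end set {} — state 7 not in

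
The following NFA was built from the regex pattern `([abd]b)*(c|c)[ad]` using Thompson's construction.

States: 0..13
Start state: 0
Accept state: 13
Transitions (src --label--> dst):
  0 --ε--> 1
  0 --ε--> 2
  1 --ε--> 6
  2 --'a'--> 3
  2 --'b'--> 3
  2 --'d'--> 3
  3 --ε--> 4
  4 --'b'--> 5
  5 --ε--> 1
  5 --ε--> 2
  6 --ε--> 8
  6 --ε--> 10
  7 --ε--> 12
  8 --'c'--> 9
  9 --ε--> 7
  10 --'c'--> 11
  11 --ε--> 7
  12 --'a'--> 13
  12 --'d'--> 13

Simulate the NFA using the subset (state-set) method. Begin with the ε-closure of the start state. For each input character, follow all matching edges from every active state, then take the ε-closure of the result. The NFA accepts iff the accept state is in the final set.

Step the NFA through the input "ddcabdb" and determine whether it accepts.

S₀ = ε-closure({0}) = {0,1,2,6,8,10}
'd' @ 1: {3,4}
'd' @ 2: {}  — dead — no transitions
rest 'cabdb' ignored (set empty)
final: {}; accept 13 not in set

Answer: REJECT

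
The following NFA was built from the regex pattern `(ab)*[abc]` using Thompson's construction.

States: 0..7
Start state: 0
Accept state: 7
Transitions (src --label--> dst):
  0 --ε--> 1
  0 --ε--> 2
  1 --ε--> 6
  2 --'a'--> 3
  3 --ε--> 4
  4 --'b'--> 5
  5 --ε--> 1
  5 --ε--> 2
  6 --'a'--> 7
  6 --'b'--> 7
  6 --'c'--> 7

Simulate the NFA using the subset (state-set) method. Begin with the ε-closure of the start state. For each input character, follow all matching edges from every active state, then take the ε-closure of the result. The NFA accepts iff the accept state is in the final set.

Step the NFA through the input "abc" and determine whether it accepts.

S₀ = ε-closure({0}) = {0,1,2,6}
'a' @ 1: {3,4,7}  ✓accept
'b' @ 2: {1,2,5,6}
'c' @ 3: {7}  ✓accept
final: {7}; accept 7 in set

Answer: ACCEPT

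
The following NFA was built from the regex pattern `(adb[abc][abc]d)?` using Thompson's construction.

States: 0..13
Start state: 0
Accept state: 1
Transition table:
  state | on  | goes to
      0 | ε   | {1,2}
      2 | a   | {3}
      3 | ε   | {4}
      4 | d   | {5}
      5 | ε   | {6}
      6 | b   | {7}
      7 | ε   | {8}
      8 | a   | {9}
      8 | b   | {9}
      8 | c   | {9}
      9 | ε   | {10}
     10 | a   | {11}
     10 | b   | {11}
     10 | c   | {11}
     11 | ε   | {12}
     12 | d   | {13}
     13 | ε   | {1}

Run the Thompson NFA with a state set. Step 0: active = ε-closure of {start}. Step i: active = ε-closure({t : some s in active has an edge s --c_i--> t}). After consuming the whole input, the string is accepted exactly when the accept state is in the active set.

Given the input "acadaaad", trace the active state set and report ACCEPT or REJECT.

initial (ε-close {0}): {0,1,2}
'a' @ 1: {3,4}
'c' @ 2: {}  — state set empty
rest 'adaaad' ignored (set empty)
end set {} — state 1 not in

Answer: REJECT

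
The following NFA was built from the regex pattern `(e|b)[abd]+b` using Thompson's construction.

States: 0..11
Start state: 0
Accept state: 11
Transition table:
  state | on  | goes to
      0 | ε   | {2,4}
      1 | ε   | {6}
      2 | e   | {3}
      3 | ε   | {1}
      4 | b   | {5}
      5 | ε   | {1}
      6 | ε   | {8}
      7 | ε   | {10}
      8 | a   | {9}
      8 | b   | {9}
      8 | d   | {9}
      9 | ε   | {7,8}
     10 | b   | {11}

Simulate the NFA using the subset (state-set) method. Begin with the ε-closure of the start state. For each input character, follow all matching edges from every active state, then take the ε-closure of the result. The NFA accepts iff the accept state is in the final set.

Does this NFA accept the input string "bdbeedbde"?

initial (ε-close {0}): {0,2,4}
'b' @ 1: {1,5,6,8}
'd' @ 2: {7,8,9,10}
'b' @ 3: {7,8,9,10,11}  (accept∈set)
'e' @ 4: {}  — dead — no transitions
rest 'edbde' ignored (set empty)
after full input: {}  (accept=11 not in)

Answer: REJECT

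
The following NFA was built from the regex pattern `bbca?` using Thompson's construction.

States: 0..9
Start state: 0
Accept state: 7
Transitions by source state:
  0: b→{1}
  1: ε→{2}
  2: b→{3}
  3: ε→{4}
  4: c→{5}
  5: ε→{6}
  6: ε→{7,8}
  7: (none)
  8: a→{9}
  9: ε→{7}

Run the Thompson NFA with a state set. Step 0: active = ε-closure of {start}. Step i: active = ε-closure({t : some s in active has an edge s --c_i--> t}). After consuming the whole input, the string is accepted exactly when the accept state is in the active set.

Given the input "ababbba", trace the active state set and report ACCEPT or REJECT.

Answer: REJECT

Trace:
start: ε-closure({0}) = {0}
'a' @ 1: {}  — state set empty
rest 'babbba' ignored (set empty)
final: {}; accept 7 not in set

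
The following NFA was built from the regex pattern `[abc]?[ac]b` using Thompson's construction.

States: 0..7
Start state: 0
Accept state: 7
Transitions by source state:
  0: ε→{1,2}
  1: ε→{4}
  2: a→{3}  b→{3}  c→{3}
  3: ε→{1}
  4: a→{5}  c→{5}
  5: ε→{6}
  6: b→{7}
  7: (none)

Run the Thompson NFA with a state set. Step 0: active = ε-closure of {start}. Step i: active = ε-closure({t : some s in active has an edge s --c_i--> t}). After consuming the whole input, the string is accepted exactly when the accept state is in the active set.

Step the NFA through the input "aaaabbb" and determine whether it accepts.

initial (ε-close {0}): {0,1,2,4}
'a' @ 1: {1,3,4,5,6}
'a' @ 2: {5,6}
'a' @ 3: {}  — dead — no transitions
rest 'abbb' ignored (set empty)
after full input: {}  (accept=7 not in)

Answer: REJECT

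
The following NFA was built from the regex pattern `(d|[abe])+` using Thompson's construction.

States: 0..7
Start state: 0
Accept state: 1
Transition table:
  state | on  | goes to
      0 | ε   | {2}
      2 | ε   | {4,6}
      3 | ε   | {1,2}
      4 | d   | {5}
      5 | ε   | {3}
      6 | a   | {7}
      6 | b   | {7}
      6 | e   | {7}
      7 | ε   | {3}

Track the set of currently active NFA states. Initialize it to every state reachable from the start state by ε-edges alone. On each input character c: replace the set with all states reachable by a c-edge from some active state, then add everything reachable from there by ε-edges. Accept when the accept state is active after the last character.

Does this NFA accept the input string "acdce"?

Answer: REJECT

Trace:
S₀ = ε-closure({0}) = {0,2,4,6}
'a' @ 1: {1,2,3,4,6,7}  [accepting]
'c' @ 2: {}  — state set empty
rest 'dce' ignored (set empty)
final: {}; accept 1 not in set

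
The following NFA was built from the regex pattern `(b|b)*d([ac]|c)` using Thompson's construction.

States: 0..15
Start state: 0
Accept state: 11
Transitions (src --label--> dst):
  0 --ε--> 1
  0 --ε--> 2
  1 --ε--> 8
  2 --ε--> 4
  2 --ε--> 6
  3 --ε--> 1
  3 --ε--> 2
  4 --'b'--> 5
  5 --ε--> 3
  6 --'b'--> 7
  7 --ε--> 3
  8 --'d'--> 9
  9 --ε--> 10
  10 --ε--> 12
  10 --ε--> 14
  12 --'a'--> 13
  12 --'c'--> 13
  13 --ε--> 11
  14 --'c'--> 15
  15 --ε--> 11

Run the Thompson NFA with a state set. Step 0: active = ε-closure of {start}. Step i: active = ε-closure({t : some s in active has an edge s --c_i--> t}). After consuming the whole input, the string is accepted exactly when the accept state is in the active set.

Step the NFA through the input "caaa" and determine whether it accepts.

Answer: REJECT

Steps:
S₀ = ε-closure({0}) = {0,1,2,4,6,8}
'c' @ 1: {}  — dead — no transitions
rest 'aaa' ignored (set empty)
end set {} — state 11 not in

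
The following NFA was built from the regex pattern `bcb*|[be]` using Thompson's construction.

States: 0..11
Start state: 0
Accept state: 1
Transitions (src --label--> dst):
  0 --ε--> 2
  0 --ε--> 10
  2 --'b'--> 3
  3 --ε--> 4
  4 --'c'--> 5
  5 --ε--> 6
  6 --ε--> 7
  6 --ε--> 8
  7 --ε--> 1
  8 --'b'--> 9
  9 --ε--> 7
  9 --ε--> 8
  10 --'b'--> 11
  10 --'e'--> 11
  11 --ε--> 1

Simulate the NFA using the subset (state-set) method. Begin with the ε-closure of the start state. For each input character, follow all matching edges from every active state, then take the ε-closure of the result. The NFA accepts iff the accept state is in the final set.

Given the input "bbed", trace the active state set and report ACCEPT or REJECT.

S₀ = ε-closure({0}) = {0,2,10}
'b' @ 1: {1,3,4,11}  ✓accept
'b' @ 2: {}  — no active states
rest 'ed' ignored (set empty)
end set {} — state 1 not in

Answer: REJECT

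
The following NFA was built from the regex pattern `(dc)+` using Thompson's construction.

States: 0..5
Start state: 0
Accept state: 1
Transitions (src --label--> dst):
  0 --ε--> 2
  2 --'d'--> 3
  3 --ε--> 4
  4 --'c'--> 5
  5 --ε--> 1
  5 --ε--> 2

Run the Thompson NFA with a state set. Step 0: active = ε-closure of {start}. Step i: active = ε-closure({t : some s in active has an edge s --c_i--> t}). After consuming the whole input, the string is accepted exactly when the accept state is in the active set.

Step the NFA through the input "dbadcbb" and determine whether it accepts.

initial (ε-close {0}): {0,2}
'd' @ 1: {3,4}
'b' @ 2: {}  — no active states
rest 'adcbb' ignored (set empty)
after full input: {}  (accept=1 not in)

Answer: REJECT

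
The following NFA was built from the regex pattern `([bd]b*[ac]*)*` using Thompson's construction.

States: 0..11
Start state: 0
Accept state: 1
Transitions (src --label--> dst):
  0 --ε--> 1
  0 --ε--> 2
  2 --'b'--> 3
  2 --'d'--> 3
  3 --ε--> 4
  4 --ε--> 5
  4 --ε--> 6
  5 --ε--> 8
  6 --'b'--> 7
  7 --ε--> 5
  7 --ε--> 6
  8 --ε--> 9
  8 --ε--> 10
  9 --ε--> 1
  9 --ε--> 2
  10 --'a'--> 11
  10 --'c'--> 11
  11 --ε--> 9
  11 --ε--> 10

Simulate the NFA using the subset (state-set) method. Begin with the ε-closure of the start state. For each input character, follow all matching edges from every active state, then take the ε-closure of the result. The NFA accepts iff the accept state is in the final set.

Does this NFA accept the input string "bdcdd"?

initial (ε-close {0}): {0,1,2}
'b' @ 1: {1,2,3,4,5,6,8,9,10}  (accept∈set)
'd' @ 2: {1,2,3,4,5,6,8,9,10}  (accept∈set)
'c' @ 3: {1,2,9,10,11}  (accept∈set)
'd' @ 4: {1,2,3,4,5,6,8,9,10}  (accept∈set)
'd' @ 5: {1,2,3,4,5,6,8,9,10}  (accept∈set)
end set {1,2,3,4,5,6,8,9,10} — state 1 in

Answer: ACCEPT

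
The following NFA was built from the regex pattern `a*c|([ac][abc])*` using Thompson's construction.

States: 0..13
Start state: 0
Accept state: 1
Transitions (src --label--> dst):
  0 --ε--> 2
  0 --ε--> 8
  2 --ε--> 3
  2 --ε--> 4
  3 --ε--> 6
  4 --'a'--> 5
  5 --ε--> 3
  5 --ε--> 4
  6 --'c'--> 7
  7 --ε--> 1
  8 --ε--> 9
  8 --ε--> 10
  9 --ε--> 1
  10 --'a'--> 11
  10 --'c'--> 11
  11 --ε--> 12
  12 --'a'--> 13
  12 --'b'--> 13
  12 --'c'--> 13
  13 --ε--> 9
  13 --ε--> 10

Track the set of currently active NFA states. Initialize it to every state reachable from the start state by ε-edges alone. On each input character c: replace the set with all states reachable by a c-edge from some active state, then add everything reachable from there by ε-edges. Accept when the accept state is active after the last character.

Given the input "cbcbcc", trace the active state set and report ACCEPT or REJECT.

initial (ε-close {0}): {0,1,2,3,4,6,8,9,10}
'c' @ 1: {1,7,11,12}  ✓accept
'b' @ 2: {1,9,10,13}  ✓accept
'c' @ 3: {11,12}
'b' @ 4: {1,9,10,13}  ✓accept
'c' @ 5: {11,12}
'c' @ 6: {1,9,10,13}  ✓accept
after full input: {1,9,10,13}  (accept=1 in)

Answer: ACCEPT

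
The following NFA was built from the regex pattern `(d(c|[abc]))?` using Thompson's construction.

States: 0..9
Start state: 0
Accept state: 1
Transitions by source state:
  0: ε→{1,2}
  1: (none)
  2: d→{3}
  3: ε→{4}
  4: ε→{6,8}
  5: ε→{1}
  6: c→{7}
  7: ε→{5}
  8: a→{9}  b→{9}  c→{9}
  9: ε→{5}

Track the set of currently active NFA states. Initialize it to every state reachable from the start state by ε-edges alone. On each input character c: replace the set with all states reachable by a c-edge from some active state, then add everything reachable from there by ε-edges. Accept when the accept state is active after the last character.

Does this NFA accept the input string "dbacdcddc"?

start: ε-closure({0}) = {0,1,2}
'd' @ 1: {3,4,6,8}
'b' @ 2: {1,5,9}  (accept∈set)
'a' @ 3: {}  — no active states
rest 'cdcddc' ignored (set empty)
after full input: {}  (accept=1 not in)

Answer: REJECT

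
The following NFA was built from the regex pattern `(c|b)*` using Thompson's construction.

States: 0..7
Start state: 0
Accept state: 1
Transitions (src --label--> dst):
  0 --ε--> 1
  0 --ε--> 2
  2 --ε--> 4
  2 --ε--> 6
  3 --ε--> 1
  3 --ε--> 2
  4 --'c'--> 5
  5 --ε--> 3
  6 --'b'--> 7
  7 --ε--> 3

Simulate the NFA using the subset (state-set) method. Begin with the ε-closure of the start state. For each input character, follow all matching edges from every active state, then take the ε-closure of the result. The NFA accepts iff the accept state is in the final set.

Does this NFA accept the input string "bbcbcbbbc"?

S₀ = ε-closure({0}) = {0,1,2,4,6}
'b' @ 1: {1,2,3,4,6,7}  (accept∈set)
'b' @ 2: {1,2,3,4,6,7}  (accept∈set)
'c' @ 3: {1,2,3,4,5,6}  (accept∈set)
'b' @ 4: {1,2,3,4,6,7}  (accept∈set)
'c' @ 5: {1,2,3,4,5,6}  (accept∈set)
'b' @ 6: {1,2,3,4,6,7}  (accept∈set)
'b' @ 7: {1,2,3,4,6,7}  (accept∈set)
'b' @ 8: {1,2,3,4,6,7}  (accept∈set)
'c' @ 9: {1,2,3,4,5,6}  (accept∈set)
end set {1,2,3,4,5,6} — state 1 in

Answer: ACCEPT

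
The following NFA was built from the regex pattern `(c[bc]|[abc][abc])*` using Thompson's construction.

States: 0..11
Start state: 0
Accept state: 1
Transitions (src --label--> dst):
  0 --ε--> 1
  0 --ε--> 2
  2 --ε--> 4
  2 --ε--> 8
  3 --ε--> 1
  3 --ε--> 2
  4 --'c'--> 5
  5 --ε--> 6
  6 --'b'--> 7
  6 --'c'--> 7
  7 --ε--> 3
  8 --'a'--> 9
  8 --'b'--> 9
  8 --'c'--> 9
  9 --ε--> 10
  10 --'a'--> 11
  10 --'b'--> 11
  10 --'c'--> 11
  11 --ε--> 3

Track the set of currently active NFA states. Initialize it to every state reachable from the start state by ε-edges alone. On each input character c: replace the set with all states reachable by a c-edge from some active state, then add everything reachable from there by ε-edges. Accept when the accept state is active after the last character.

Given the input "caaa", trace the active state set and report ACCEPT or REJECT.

initial (ε-close {0}): {0,1,2,4,8}
'c' @ 1: {5,6,9,10}
'a' @ 2: {1,2,3,4,8,11}  (accept∈set)
'a' @ 3: {9,10}
'a' @ 4: {1,2,3,4,8,11}  (accept∈set)
final: {1,2,3,4,8,11}; accept 1 in set

Answer: ACCEPT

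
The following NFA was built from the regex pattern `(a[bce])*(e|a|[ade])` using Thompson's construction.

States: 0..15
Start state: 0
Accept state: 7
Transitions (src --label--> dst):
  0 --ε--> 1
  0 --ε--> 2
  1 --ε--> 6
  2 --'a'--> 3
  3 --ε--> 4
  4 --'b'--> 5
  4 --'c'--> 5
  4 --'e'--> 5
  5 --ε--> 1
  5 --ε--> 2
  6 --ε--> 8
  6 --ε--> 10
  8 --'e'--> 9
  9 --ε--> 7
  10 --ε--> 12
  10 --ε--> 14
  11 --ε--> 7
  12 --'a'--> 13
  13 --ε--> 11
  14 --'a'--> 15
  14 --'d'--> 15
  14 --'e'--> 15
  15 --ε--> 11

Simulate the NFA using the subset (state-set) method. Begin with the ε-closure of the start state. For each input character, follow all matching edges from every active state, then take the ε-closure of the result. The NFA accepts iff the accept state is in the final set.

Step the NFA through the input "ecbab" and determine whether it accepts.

S₀ = ε-closure({0}) = {0,1,2,6,8,10,12,14}
'e' @ 1: {7,9,11,15}  (accept∈set)
'c' @ 2: {}  — state set empty
rest 'bab' ignored (set empty)
end set {} — state 7 not in

Answer: REJECT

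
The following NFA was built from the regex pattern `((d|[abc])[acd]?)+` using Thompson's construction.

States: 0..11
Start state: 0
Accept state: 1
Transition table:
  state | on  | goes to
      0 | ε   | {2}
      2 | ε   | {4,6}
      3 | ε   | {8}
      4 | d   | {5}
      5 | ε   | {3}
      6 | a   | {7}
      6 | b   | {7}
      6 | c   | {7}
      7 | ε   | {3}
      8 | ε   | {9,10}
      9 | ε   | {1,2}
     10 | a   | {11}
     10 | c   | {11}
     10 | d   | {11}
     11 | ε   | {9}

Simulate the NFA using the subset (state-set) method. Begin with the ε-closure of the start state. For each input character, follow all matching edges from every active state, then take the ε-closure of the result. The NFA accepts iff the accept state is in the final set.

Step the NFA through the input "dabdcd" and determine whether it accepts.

Answer: ACCEPT

Steps:
initial (ε-close {0}): {0,2,4,6}
'd' @ 1: {1,2,3,4,5,6,8,9,10}  (accept∈set)
'a' @ 2: {1,2,3,4,6,7,8,9,10,11}  (accept∈set)
'b' @ 3: {1,2,3,4,6,7,8,9,10}  (accept∈set)
'd' @ 4: {1,2,3,4,5,6,8,9,10,11}  (accept∈set)
'c' @ 5: {1,2,3,4,6,7,8,9,10,11}  (accept∈set)
'd' @ 6: {1,2,3,4,5,6,8,9,10,11}  (accept∈set)
end set {1,2,3,4,5,6,8,9,10,11} — state 1 in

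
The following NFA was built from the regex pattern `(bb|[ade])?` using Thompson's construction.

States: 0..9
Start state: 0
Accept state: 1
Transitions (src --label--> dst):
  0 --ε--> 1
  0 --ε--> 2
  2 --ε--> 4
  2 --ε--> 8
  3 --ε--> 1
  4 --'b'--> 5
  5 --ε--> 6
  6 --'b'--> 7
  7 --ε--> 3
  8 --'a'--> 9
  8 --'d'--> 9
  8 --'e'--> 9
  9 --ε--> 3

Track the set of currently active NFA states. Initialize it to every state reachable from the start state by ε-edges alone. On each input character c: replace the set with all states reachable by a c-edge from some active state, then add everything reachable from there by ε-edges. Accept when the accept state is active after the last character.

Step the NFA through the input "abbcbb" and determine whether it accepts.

S₀ = ε-closure({0}) = {0,1,2,4,8}
'a' @ 1: {1,3,9}  ✓accept
'b' @ 2: {}  — no active states
rest 'bcbb' ignored (set empty)
after full input: {}  (accept=1 not in)

Answer: REJECT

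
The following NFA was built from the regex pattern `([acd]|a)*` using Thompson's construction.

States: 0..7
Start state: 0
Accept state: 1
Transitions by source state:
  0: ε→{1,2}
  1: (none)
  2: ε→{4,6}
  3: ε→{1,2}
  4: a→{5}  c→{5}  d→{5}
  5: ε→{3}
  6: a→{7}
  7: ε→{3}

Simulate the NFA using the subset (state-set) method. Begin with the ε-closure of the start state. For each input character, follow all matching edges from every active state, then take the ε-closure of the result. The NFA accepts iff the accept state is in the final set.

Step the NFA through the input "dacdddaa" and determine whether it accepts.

Answer: ACCEPT

Derivation:
S₀ = ε-closure({0}) = {0,1,2,4,6}
'd' @ 1: {1,2,3,4,5,6}  ✓accept
'a' @ 2: {1,2,3,4,5,6,7}  ✓accept
'c' @ 3: {1,2,3,4,5,6}  ✓accept
'd' @ 4: {1,2,3,4,5,6}  ✓accept
'd' @ 5: {1,2,3,4,5,6}  ✓accept
'd' @ 6: {1,2,3,4,5,6}  ✓accept
'a' @ 7: {1,2,3,4,5,6,7}  ✓accept
'a' @ 8: {1,2,3,4,5,6,7}  ✓accept
final: {1,2,3,4,5,6,7}; accept 1 in set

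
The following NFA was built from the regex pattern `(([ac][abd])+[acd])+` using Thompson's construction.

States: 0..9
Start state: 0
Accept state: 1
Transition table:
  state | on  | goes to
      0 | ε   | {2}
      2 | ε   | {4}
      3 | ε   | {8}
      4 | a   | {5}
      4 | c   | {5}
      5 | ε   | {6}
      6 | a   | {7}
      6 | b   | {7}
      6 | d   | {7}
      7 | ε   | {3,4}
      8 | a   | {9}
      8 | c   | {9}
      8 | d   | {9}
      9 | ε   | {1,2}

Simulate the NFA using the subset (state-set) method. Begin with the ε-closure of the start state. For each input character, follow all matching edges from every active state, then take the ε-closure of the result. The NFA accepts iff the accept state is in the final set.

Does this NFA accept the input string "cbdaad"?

Answer: ACCEPT

Steps:
S₀ = ε-closure({0}) = {0,2,4}
'c' @ 1: {5,6}
'b' @ 2: {3,4,7,8}
'd' @ 3: {1,2,4,9}  [accepting]
'a' @ 4: {5,6}
'a' @ 5: {3,4,7,8}
'd' @ 6: {1,2,4,9}  [accepting]
end set {1,2,4,9} — state 1 in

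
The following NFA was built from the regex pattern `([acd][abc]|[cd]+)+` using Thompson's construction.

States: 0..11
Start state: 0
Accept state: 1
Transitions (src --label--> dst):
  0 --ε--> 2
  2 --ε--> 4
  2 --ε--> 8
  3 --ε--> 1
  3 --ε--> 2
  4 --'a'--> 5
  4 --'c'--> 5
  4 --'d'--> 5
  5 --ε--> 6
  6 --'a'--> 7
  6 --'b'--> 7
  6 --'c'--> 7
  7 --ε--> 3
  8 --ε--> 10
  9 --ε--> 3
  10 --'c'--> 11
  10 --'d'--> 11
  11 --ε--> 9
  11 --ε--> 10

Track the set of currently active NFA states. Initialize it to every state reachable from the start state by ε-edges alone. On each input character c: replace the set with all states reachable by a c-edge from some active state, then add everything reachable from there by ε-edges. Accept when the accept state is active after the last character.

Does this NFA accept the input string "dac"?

S₀ = ε-closure({0}) = {0,2,4,8,10}
'd' @ 1: {1,2,3,4,5,6,8,9,10,11}  ✓accept
'a' @ 2: {1,2,3,4,5,6,7,8,10}  ✓accept
'c' @ 3: {1,2,3,4,5,6,7,8,9,10,11}  ✓accept
final: {1,2,3,4,5,6,7,8,9,10,11}; accept 1 in set

Answer: ACCEPT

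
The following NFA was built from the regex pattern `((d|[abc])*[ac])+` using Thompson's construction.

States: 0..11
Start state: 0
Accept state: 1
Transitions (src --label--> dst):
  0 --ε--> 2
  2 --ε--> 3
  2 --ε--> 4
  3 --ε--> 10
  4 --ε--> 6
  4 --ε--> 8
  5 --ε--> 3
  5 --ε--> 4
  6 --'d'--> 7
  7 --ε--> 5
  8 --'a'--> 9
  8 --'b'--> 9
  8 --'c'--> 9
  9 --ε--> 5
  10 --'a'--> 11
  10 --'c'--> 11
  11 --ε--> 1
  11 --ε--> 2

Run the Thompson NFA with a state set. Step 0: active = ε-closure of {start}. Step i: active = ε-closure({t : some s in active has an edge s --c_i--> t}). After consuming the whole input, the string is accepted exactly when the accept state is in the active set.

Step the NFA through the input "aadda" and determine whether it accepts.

start: ε-closure({0}) = {0,2,3,4,6,8,10}
'a' @ 1: {1,2,3,4,5,6,8,9,10,11}  [accepting]
'a' @ 2: {1,2,3,4,5,6,8,9,10,11}  [accepting]
'd' @ 3: {3,4,5,6,7,8,10}
'd' @ 4: {3,4,5,6,7,8,10}
'a' @ 5: {1,2,3,4,5,6,8,9,10,11}  [accepting]
after full input: {1,2,3,4,5,6,8,9,10,11}  (accept=1 in)

Answer: ACCEPT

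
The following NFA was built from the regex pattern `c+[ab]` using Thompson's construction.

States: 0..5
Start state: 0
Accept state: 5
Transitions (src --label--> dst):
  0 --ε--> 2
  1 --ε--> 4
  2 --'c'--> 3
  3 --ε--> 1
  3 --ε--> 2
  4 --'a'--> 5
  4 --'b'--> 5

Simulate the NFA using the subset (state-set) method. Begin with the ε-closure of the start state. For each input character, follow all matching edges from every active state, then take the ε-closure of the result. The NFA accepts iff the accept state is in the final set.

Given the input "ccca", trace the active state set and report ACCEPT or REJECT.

S₀ = ε-closure({0}) = {0,2}
'c' @ 1: {1,2,3,4}
'c' @ 2: {1,2,3,4}
'c' @ 3: {1,2,3,4}
'a' @ 4: {5}  [accepting]
final: {5}; accept 5 in set

Answer: ACCEPT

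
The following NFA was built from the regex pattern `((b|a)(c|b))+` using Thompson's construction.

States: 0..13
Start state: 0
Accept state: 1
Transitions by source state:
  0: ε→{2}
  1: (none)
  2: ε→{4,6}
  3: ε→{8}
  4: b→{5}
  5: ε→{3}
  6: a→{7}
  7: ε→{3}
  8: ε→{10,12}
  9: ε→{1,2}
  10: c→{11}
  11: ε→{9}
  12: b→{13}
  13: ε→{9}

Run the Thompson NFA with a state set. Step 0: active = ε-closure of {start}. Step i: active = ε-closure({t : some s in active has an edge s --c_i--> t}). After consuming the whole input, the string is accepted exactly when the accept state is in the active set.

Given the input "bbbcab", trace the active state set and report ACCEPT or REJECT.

initial (ε-close {0}): {0,2,4,6}
'b' @ 1: {3,5,8,10,12}
'b' @ 2: {1,2,4,6,9,13}  (accept∈set)
'b' @ 3: {3,5,8,10,12}
'c' @ 4: {1,2,4,6,9,11}  (accept∈set)
'a' @ 5: {3,7,8,10,12}
'b' @ 6: {1,2,4,6,9,13}  (accept∈set)
after full input: {1,2,4,6,9,13}  (accept=1 in)

Answer: ACCEPT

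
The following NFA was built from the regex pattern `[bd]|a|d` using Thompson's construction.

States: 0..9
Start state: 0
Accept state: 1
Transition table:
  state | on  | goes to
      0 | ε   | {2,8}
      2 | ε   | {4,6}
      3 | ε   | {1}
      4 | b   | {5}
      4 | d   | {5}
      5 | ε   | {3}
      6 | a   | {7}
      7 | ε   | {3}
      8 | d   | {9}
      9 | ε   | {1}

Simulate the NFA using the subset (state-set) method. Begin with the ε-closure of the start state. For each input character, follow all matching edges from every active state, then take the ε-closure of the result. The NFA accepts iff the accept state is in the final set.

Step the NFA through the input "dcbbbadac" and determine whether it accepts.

start: ε-closure({0}) = {0,2,4,6,8}
'd' @ 1: {1,3,5,9}  [accepting]
'c' @ 2: {}  — dead — no transitions
rest 'bbbadac' ignored (set empty)
final: {}; accept 1 not in set

Answer: REJECT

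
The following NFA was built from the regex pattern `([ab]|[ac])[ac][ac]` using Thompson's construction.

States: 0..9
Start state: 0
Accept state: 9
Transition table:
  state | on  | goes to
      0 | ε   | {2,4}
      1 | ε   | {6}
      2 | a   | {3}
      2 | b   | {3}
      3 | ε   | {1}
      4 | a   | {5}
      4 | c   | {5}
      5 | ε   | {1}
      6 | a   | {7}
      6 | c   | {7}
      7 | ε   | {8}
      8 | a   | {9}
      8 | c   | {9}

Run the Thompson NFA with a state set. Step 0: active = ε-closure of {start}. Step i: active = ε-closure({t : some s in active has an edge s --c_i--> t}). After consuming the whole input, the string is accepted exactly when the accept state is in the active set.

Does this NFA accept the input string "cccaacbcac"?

S₀ = ε-closure({0}) = {0,2,4}
'c' @ 1: {1,5,6}
'c' @ 2: {7,8}
'c' @ 3: {9}  (accept∈set)
'a' @ 4: {}  — dead — no transitions
rest 'acbcac' ignored (set empty)
final: {}; accept 9 not in set

Answer: REJECT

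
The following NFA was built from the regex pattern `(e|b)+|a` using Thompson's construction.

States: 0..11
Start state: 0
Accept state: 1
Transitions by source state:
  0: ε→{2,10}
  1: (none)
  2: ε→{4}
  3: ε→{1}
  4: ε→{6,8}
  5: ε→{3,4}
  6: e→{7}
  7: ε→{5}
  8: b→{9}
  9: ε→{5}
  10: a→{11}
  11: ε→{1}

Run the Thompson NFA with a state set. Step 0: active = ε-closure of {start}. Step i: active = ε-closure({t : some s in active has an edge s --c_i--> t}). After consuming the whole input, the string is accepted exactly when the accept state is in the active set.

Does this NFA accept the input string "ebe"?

start: ε-closure({0}) = {0,2,4,6,8,10}
'e' @ 1: {1,3,4,5,6,7,8}  ✓accept
'b' @ 2: {1,3,4,5,6,8,9}  ✓accept
'e' @ 3: {1,3,4,5,6,7,8}  ✓accept
after full input: {1,3,4,5,6,7,8}  (accept=1 in)

Answer: ACCEPT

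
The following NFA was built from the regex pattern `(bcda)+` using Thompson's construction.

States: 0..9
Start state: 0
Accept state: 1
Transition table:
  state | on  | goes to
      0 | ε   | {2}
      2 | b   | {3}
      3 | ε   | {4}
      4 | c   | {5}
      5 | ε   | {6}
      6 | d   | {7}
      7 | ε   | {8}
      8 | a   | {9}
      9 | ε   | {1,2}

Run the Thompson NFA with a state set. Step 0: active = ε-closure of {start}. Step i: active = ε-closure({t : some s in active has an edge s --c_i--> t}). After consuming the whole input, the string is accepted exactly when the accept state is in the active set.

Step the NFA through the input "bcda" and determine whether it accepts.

Answer: ACCEPT

Trace:
start: ε-closure({0}) = {0,2}
'b' @ 1: {3,4}
'c' @ 2: {5,6}
'd' @ 3: {7,8}
'a' @ 4: {1,2,9}  ✓accept
end set {1,2,9} — state 1 in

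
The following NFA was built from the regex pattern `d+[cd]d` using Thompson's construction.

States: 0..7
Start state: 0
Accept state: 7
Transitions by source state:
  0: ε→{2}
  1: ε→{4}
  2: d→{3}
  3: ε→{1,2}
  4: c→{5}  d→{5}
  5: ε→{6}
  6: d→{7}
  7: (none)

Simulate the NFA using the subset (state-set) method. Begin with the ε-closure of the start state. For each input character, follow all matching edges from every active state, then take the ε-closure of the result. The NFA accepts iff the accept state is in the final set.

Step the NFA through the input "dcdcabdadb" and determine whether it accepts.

initial (ε-close {0}): {0,2}
'd' @ 1: {1,2,3,4}
'c' @ 2: {5,6}
'd' @ 3: {7}  (accept∈set)
'c' @ 4: {}  — state set empty
rest 'abdadb' ignored (set empty)
end set {} — state 7 not in

Answer: REJECT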